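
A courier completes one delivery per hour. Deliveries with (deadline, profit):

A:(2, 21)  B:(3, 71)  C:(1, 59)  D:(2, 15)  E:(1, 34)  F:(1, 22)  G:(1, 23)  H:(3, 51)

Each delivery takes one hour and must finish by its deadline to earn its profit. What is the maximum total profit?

181

Sort by profit descending; place each in the latest free slot ≤ its deadline.
Profit order: B=71 C=59 H=51 E=34 G=23 F=22 A=21 D=15
Assign: B→slot 3, C→slot 1, H→slot 2, E skipped, G skipped, F skipped, A skipped, D skipped.
Slots: [1:C] [2:H] [3:B]
Profit = 59 + 51 + 71 = 181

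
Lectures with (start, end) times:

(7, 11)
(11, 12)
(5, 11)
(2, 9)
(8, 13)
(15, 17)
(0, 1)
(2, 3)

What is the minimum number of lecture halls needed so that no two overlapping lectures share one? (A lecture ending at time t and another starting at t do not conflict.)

4

Events (time:±→running): 0:+→1 1:-→0 2:+→1 2:+→2 3:-→1 5:+→2 7:+→3 8:+→4 … peak 4.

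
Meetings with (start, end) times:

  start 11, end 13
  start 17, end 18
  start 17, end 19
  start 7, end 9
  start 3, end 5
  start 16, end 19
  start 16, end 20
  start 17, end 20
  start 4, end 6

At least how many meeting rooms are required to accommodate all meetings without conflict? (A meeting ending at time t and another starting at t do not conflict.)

Count concurrent intervals with a sweep; the peak is the room count.
starts: [3, 4, 7, 11, 16, 16, 17, 17, 17]
ends:   [5, 6, 9, 13, 18, 19, 19, 20, 20]
s3→1 s4→2 e5→1 e6→0 s7→1 e9→0 s11→1 e13→0 s16→1 s16→2 s17→3 s17→4 s17→5  — peak 5.

5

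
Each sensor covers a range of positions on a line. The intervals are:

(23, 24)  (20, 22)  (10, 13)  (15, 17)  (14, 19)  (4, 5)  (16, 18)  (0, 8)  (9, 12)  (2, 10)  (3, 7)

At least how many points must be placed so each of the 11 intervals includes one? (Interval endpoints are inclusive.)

5

Process intervals by earliest right end; each time one isn't hit yet, stab at its right endpoint.
Sorted: [4,5] [3,7] [0,8] [2,10] [9,12] [10,13] [15,17] [16,18] [14,19] [20,22] [23,24]
{[4,5],[3,7],[0,8],[2,10]} hit by 5; {[9,12],[10,13]} hit by 12; {[15,17],[16,18],[14,19]} hit by 17; {[20,22]} hit by 22; {[23,24]} hit by 24.
Points: 5, 12, 17, 22, 24 (5 total).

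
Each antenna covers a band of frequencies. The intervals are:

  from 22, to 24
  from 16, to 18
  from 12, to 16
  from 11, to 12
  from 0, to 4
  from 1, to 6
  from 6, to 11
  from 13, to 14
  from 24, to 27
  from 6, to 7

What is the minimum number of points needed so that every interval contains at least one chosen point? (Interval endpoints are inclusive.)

Sort by right endpoint; whenever an interval is uncovered, place a point at its right end.
Sorted: [0,4] [1,6] [6,7] [6,11] [11,12] [13,14] [12,16] [16,18] [22,24] [24,27]
{[0,4],[1,6]} hit by 4; {[6,7],[6,11]} hit by 7; {[11,12]} hit by 12; {[13,14],[12,16]} hit by 14; {[16,18]} hit by 18; {[22,24],[24,27]} hit by 24.
Points: 4, 7, 12, 14, 18, 24 (6 total).

6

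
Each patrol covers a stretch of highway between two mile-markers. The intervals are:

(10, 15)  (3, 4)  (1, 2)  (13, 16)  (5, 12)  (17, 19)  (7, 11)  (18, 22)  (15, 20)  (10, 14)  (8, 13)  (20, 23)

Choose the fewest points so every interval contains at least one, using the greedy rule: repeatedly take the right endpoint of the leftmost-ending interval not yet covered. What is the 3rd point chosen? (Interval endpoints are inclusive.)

11

Sort by right endpoint; whenever an interval is uncovered, place a point at its right end.
By right end: [1,2]  [3,4]  [7,11]  [5,12]  [8,13]  [10,14]  [10,15]  [13,16]  [17,19]  [15,20]  [18,22]  [20,23]
[1,2] uncovered → point at 2; [3,4] uncovered → point at 4; [7,11] uncovered → point at 11; [13,16] uncovered → point at 16; [17,19] uncovered → point at 19; [20,23] uncovered → point at 23.
Points: 2, 4, 11, 16, 19, 23 (6 total).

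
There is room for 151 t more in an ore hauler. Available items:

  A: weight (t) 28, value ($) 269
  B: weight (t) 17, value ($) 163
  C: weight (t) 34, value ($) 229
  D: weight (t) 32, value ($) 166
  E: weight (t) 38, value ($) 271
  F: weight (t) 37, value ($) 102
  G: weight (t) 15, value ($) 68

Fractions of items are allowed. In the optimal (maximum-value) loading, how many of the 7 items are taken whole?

5

Sort by value per unit weight and fill in that order.
Order: A (269/28=9.61) > B (163/17=9.59) > E (271/38=7.13) > C (229/34=6.74) > D (166/32=5.19) > G (68/15=4.53) > F (102/37=2.76)
Fill: take A (28 @ 269) → take B (17 @ 163) → take E (38 @ 271) → take C (34 @ 229) → take D (32 @ 166) → take 2/15 of G → 9.07; 151/151 used.
5 item(s) taken whole; one partial (take 2/15 of G).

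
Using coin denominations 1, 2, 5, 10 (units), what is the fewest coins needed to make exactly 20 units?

Use the largest denomination that fits, subtract, and repeat.
20 − 2×10→0
Total coins = 2 = 2

2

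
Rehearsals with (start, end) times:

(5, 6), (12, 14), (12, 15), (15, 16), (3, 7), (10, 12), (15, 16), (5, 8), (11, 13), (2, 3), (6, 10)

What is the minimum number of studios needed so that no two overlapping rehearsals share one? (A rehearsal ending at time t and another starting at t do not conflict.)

Count concurrent intervals with a sweep; the peak is the room count.
starts: [2, 3, 5, 5, 6, 10, 11, 12, 12, 15, 15]
ends:   [3, 6, 7, 8, 10, 12, 13, 14, 15, 16, 16]
s2→1 e3→0 s3→1 s5→2 s5→3  — peak 3.

3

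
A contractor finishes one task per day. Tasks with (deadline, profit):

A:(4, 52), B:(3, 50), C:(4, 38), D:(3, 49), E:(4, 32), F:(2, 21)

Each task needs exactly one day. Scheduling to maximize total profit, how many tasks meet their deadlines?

By profit: A(d4,52), B(d3,50), D(d3,49), C(d4,38), E(d4,32), F(d2,21)
A→slot 4; B→slot 3; D→slot 2; C→slot 1; E skipped; F skipped.
4 of 6 scheduled.

4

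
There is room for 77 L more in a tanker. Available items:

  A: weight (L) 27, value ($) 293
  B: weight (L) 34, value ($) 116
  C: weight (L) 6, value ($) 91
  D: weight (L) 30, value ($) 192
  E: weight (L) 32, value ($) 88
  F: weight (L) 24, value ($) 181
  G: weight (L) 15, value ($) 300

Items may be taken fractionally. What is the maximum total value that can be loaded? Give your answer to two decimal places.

Sort by value per unit weight and fill in that order.
Order: G (300/15=20.00) > C (91/6=15.17) > A (293/27=10.85) > F (181/24=7.54) > D (192/30=6.40) > B (116/34=3.41) > E (88/32=2.75)
Fill: take G (15 @ 300) → take C (6 @ 91) → take A (27 @ 293) → take F (24 @ 181) → take 5/30 of D → 32.00; 77/77 used.
Total value = 897.00

897.00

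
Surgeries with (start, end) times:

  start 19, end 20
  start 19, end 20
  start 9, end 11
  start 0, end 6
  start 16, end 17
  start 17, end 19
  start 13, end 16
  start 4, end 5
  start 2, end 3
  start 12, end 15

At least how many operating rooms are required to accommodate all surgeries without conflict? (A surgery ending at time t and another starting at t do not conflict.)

Count concurrent intervals with a sweep; the peak is the room count.
Events (time:±→running): 0:+→1 2:+→2 … peak 2.

2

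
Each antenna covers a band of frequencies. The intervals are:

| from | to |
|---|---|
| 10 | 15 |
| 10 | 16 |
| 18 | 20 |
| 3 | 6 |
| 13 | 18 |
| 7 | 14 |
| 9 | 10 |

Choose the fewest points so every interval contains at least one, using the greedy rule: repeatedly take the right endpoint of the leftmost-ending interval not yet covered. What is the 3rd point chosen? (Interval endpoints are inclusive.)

Process intervals by earliest right end; each time one isn't hit yet, stab at its right endpoint.
Sorted: [3,6] [9,10] [7,14] [10,15] [10,16] [13,18] [18,20]
{[3,6]} hit by 6; {[9,10],[7,14],[10,15],[10,16]} hit by 10; {[13,18],[18,20]} hit by 18.
Points: 6, 10, 18 (3 total).

18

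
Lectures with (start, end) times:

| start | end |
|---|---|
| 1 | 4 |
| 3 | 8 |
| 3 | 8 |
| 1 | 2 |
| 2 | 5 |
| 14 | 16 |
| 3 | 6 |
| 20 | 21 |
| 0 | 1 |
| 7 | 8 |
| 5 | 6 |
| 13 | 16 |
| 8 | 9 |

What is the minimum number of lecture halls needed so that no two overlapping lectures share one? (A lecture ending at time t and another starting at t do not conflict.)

The answer is the maximum number of intervals overlapping at any instant.
starts: [0, 1, 1, 2, 3, 3, 3, 5, 7, 8, 13, 14, 20]
ends:   [1, 2, 4, 5, 6, 6, 8, 8, 8, 9, 16, 16, 21]
s0→1 e1→0 s1→1 s1→2 e2→1 s2→2 s3→3 s3→4 s3→5  — peak 5.

5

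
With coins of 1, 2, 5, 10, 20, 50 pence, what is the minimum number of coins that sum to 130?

Greedy: take as many of the largest coin as possible, then repeat with the remainder.
130 = 2×50 + 1×20 + 1×10
Total coins = 2 + 1 + 1 = 4

4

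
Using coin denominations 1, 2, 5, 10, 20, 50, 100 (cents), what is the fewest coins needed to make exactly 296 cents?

7

296 − 2×100→96 − 1×50→46 − 2×20→6 − 1×5→1 − 1×1→0
Total coins = 2 + 1 + 2 + 1 + 1 = 7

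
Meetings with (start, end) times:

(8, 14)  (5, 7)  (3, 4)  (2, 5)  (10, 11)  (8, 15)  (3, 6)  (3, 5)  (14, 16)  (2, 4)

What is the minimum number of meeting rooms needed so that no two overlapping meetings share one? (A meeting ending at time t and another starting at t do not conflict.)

Count concurrent intervals with a sweep; the peak is the room count.
starts: [2, 2, 3, 3, 3, 5, 8, 8, 10, 14]
ends:   [4, 4, 5, 5, 6, 7, 11, 14, 15, 16]
s2→1 s2→2 s3→3 s3→4 s3→5  — peak 5.

5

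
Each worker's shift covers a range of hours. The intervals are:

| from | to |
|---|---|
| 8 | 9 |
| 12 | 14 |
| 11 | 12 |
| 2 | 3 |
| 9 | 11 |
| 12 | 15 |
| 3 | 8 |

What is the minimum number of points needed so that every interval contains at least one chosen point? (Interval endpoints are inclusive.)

Sort by right endpoint; whenever an interval is uncovered, place a point at its right end.
By right end: [2,3]  [3,8]  [8,9]  [9,11]  [11,12]  [12,14]  [12,15]
[2,3] uncovered → point at 3; [8,9] uncovered → point at 9; [11,12] uncovered → point at 12.
Points: 3, 9, 12 (3 total).

3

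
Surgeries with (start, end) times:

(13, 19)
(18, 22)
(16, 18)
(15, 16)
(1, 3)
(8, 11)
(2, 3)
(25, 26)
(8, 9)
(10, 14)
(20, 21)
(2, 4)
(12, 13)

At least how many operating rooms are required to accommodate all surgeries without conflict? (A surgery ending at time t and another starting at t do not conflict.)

3

starts: [1, 2, 2, 8, 8, 10, 12, 13, 15, 16, 18, 20, 25]
ends:   [3, 3, 4, 9, 11, 13, 14, 16, 18, 19, 21, 22, 26]
s1→1 s2→2 s2→3  — peak 3.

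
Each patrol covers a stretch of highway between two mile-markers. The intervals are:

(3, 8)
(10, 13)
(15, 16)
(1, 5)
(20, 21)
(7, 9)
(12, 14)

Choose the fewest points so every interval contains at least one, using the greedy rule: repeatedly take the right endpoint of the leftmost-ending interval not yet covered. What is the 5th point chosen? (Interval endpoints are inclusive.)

21

Sort by right endpoint; whenever an interval is uncovered, place a point at its right end.
Sorted: [1,5] [3,8] [7,9] [10,13] [12,14] [15,16] [20,21]
{[1,5],[3,8]} hit by 5; {[7,9]} hit by 9; {[10,13],[12,14]} hit by 13; {[15,16]} hit by 16; {[20,21]} hit by 21.
Points: 5, 9, 13, 16, 21 (5 total).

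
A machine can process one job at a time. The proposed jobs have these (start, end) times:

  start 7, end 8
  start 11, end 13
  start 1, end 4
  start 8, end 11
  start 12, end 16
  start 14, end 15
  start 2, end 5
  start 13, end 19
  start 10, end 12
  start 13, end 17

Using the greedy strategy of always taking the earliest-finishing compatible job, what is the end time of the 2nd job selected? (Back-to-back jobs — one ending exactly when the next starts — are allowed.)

Sorted by end: (1,4)  (2,5)  (7,8)  (8,11)  (10,12)  (11,13)  (14,15)  (12,16)  (13,17)  (13,19)
take (1,4); skip (2,5); take (7,8); take (8,11); take (11,13); take (14,15); skip (12,16); skip (13,17); skip (13,19).
Selected: (1,4) (7,8) (8,11) (11,13) (14,15)

8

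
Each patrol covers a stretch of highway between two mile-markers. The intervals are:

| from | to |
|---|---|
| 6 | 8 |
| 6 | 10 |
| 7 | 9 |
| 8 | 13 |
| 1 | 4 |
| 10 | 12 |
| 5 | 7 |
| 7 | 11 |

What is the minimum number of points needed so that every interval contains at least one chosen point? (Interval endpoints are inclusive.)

Sort by right endpoint; whenever an interval is uncovered, place a point at its right end.
By right end: [1,4]  [5,7]  [6,8]  [7,9]  [6,10]  [7,11]  [10,12]  [8,13]
[1,4] uncovered → point at 4; [5,7] uncovered → point at 7; [10,12] uncovered → point at 12.
Points: 4, 7, 12 (3 total).

3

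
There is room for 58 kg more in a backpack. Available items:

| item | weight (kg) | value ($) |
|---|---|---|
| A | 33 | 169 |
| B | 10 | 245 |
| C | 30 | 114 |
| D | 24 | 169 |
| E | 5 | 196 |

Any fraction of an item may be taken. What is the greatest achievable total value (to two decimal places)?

Ratios (sorted): E 39.20, B 24.50, D 7.04, A 5.12, C 3.80
take E (5 @ 196); take B (10 @ 245); take D (24 @ 169); take 19/33 of A → 97.30. Capacity used 58/58.
Total value = 707.30

707.30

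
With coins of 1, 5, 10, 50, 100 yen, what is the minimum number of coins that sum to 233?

233 = 2×100 + 3×10 + 3×1
Total coins = 2 + 3 + 3 = 8

8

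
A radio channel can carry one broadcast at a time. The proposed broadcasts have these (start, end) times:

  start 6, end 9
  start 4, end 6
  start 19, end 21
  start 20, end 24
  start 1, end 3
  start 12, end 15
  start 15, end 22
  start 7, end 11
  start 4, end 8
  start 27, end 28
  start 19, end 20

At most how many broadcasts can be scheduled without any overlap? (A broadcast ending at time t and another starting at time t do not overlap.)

7

By end time: (1,3), (4,6), (4,8), (6,9), (7,11), (12,15), (19,20), (19,21), (15,22), (20,24), (27,28).
Pick (1,3); next start ≥ 3 → (4,6); next start ≥ 6 → (6,9); next start ≥ 9 → (12,15); next start ≥ 15 → (19,20); next start ≥ 20 → (20,24); next start ≥ 24 → (27,28).
Selected 7 broadcasts.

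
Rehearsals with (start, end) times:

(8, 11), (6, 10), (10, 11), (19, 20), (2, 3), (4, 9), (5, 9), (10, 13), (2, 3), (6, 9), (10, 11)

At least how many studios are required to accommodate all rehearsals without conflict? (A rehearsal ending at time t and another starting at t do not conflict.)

Events (time:±→running): 2:+→1 2:+→2 3:-→1 3:-→0 4:+→1 5:+→2 6:+→3 6:+→4 8:+→5 … peak 5.

5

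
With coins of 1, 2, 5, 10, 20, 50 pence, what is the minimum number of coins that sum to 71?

3

Use the largest denomination that fits, subtract, and repeat.
71 = 1×50 + 1×20 + 1×1
Total coins = 1 + 1 + 1 = 3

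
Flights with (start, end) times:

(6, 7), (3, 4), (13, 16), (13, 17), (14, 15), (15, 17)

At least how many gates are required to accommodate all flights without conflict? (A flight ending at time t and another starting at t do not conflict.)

3

starts: [3, 6, 13, 13, 14, 15]
ends:   [4, 7, 15, 16, 17, 17]
s3→1 e4→0 s6→1 e7→0 s13→1 s13→2 s14→3  — peak 3.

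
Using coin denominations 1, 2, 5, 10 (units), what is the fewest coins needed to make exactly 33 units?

Greedy: take as many of the largest coin as possible, then repeat with the remainder.
33 − 3×10→3 − 1×2→1 − 1×1→0
Total coins = 3 + 1 + 1 = 5

5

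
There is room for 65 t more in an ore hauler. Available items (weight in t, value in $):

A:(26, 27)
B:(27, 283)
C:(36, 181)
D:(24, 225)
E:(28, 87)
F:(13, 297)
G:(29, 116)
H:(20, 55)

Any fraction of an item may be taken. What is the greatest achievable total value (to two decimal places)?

810.03

Greedy by value/weight ratio, highest first.
Order: F (297/13=22.85) > B (283/27=10.48) > D (225/24=9.38) > C (181/36=5.03) > G (116/29=4.00) > E (87/28=3.11) > H (55/20=2.75) > A (27/26=1.04)
Fill: take F (13 @ 297) → take B (27 @ 283) → take D (24 @ 225) → take 1/36 of C → 5.03; 65/65 used.
Total value = 810.03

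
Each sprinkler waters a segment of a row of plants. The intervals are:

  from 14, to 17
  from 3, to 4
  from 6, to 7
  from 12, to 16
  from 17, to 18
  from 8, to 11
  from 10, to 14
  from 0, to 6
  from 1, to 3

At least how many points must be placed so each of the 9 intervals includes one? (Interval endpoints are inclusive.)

Sort by right endpoint; whenever an interval is uncovered, place a point at its right end.
By right end: [1,3]  [3,4]  [0,6]  [6,7]  [8,11]  [10,14]  [12,16]  [14,17]  [17,18]
[1,3] uncovered → point at 3; [6,7] uncovered → point at 7; [8,11] uncovered → point at 11; [12,16] uncovered → point at 16; [17,18] uncovered → point at 18.
Points: 3, 7, 11, 16, 18 (5 total).

5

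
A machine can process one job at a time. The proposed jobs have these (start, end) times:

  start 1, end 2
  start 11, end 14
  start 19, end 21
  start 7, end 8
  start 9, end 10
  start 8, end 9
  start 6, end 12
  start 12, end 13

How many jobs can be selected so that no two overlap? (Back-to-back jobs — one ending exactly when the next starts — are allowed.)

6

Sort by end time and greedily take each interval whose start is ≥ the last chosen end.
Sorted by end: (1,2)  (7,8)  (8,9)  (9,10)  (6,12)  (12,13)  (11,14)  (19,21)
take (1,2); take (7,8); take (8,9); take (9,10); take (12,13); take (19,21).
Selected 6 jobs.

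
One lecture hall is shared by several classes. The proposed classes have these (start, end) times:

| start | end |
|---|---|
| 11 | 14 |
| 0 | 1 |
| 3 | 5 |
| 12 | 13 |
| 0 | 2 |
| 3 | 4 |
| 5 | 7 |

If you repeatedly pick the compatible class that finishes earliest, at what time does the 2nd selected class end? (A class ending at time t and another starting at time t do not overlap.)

4

Greedy by earliest finish: after sorting by end time, pick each interval compatible with the last pick.
Sorted by end: (0,1)  (0,2)  (3,4)  (3,5)  (5,7)  (12,13)  (11,14)
take (0,1); take (3,4); skip (3,5); take (5,7); take (12,13).
Selected: (0,1) (3,4) (5,7) (12,13)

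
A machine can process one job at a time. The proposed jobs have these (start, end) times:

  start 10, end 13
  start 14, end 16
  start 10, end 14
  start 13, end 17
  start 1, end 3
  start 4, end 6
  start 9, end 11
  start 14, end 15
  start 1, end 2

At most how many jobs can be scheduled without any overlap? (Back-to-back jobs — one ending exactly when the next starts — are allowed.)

4

Greedy by earliest finish: after sorting by end time, pick each interval compatible with the last pick.
Sorted by end: (1,2)  (1,3)  (4,6)  (9,11)  (10,13)  (10,14)  (14,15)  (14,16)  (13,17)
take (1,2); skip (1,3); take (4,6); take (9,11); take (14,15); skip (14,16).
Selected 4 jobs.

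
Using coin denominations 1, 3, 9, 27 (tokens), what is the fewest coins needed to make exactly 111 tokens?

111 − 4×27→3 − 1×3→0
Total coins = 4 + 1 = 5

5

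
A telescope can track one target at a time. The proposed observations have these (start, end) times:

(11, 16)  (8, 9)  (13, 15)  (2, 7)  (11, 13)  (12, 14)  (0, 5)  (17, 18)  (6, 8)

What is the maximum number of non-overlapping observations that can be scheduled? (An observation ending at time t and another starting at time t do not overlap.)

Sorted by end: (0,5)  (2,7)  (6,8)  (8,9)  (11,13)  (12,14)  (13,15)  (11,16)  (17,18)
take (0,5); take (6,8); take (8,9); take (11,13); take (13,15); take (17,18).
Selected 6 observations.

6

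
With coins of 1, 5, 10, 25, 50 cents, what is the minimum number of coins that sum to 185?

5

185 − 3×50→35 − 1×25→10 − 1×10→0
Total coins = 3 + 1 + 1 = 5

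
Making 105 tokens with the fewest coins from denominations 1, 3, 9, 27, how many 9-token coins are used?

2

Use the largest denomination that fits, subtract, and repeat.
105 − 3×27→24 − 2×9→6 − 2×3→0
Count of 9: 2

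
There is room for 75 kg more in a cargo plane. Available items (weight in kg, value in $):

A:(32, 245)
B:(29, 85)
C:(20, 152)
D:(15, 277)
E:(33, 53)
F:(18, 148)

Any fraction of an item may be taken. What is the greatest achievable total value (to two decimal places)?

746.00

Greedy by value/weight ratio, highest first.
Ratios (sorted): D 18.47, F 8.22, A 7.66, C 7.60, B 2.93, E 1.61
take D (15 @ 277); take F (18 @ 148); take A (32 @ 245); take 10/20 of C → 76.00. Capacity used 75/75.
Total value = 746.00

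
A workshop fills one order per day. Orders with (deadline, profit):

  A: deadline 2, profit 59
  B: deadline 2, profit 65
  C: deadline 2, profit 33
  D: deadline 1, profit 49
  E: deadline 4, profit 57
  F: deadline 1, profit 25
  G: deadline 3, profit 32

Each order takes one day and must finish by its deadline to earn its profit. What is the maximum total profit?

213

Take jobs in profit order; each goes to the latest open slot no later than its deadline.
By profit: B(d2,65), A(d2,59), E(d4,57), D(d1,49), C(d2,33), G(d3,32), F(d1,25)
B→slot 2; A→slot 1; E→slot 4; D skipped; C skipped; G→slot 3; F skipped.
Profit = 59 + 65 + 32 + 57 = 213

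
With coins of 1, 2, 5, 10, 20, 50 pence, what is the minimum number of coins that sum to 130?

4

Use the largest denomination that fits, subtract, and repeat.
130 − 2×50→30 − 1×20→10 − 1×10→0
Total coins = 2 + 1 + 1 = 4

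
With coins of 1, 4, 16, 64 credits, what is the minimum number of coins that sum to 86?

Greedy: take as many of the largest coin as possible, then repeat with the remainder.
86 = 1×64 + 1×16 + 1×4 + 2×1
Total coins = 1 + 1 + 1 + 2 = 5

5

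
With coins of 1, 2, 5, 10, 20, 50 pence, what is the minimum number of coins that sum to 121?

Use the largest denomination that fits, subtract, and repeat.
121 − 2×50→21 − 1×20→1 − 1×1→0
Total coins = 2 + 1 + 1 = 4

4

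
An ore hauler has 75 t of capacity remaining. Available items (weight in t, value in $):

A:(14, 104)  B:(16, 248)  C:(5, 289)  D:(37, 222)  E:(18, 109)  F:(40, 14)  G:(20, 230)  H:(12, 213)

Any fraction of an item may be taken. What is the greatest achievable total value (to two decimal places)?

Sort by value per unit weight and fill in that order.
Ratios (sorted): C 57.80, H 17.75, B 15.50, G 11.50, A 7.43, E 6.06, D 6.00, F 0.35
take C (5 @ 289); take H (12 @ 213); take B (16 @ 248); take G (20 @ 230); take A (14 @ 104); take 8/18 of E → 48.44. Capacity used 75/75.
Total value = 1132.44

1132.44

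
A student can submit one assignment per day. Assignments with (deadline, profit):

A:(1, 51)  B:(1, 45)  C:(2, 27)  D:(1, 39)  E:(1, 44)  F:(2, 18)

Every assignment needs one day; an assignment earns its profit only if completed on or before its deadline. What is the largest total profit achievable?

By profit: A(d1,51), B(d1,45), E(d1,44), D(d1,39), C(d2,27), F(d2,18)
A→slot 1; B skipped; E skipped; D skipped; C→slot 2; F skipped.
Profit = 51 + 27 = 78

78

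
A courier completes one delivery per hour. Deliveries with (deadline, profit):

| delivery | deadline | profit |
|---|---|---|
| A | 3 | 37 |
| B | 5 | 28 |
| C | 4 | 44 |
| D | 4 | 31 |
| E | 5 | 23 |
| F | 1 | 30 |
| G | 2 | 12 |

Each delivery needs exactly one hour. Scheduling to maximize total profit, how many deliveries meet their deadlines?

Profit order: C=44 A=37 D=31 F=30 B=28 E=23 G=12
Assign: C→slot 4, A→slot 3, D→slot 2, F→slot 1, B→slot 5, E skipped, G skipped.
Slots: [1:F] [2:D] [3:A] [4:C] [5:B]
5 of 7 scheduled.

5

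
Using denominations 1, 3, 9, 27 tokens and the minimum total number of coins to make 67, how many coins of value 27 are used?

2

67 = 2×27 + 1×9 + 1×3 + 1×1
Count of 27: 2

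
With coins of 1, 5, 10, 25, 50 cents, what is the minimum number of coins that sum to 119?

119 = 2×50 + 1×10 + 1×5 + 4×1
Total coins = 2 + 1 + 1 + 4 = 8

8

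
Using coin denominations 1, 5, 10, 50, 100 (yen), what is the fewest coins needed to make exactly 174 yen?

174 − 1×100→74 − 1×50→24 − 2×10→4 − 4×1→0
Total coins = 1 + 1 + 2 + 4 = 8

8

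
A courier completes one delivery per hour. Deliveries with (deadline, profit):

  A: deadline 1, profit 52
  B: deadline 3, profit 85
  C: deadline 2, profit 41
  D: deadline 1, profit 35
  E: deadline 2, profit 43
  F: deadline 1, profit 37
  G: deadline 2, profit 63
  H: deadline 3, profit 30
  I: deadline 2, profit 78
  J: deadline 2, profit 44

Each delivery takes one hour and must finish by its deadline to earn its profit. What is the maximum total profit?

226

Sort by profit descending; place each in the latest free slot ≤ its deadline.
Profit order: B=85 I=78 G=63 A=52 J=44 E=43 C=41 F=37 D=35 H=30
Assign: B→slot 3, I→slot 2, G→slot 1, A skipped, J skipped, E skipped, C skipped, F skipped, D skipped, H skipped.
Slots: [1:G] [2:I] [3:B]
Profit = 63 + 78 + 85 = 226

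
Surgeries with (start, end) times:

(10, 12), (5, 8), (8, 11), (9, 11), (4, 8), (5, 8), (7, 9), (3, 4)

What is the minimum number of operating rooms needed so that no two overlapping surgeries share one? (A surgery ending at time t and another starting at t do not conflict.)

Count concurrent intervals with a sweep; the peak is the room count.
starts: [3, 4, 5, 5, 7, 8, 9, 10]
ends:   [4, 8, 8, 8, 9, 11, 11, 12]
s3→1 e4→0 s4→1 s5→2 s5→3 s7→4  — peak 4.

4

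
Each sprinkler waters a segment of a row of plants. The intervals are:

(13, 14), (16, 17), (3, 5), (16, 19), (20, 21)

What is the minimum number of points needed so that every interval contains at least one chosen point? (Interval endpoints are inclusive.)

Process intervals by earliest right end; each time one isn't hit yet, stab at its right endpoint.
Sorted: [3,5] [13,14] [16,17] [16,19] [20,21]
{[3,5]} hit by 5; {[13,14]} hit by 14; {[16,17],[16,19]} hit by 17; {[20,21]} hit by 21.
Points: 5, 14, 17, 21 (4 total).

4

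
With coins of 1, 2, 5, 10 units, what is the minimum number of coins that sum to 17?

17 − 1×10→7 − 1×5→2 − 1×2→0
Total coins = 1 + 1 + 1 = 3

3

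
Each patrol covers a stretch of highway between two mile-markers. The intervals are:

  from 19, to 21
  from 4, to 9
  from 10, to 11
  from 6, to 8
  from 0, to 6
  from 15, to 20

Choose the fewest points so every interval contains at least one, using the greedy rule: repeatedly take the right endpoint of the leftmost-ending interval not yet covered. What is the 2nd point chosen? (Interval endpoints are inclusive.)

By right end: [0,6]  [6,8]  [4,9]  [10,11]  [15,20]  [19,21]
[0,6] uncovered → point at 6; [10,11] uncovered → point at 11; [15,20] uncovered → point at 20.
Points: 6, 11, 20 (3 total).

11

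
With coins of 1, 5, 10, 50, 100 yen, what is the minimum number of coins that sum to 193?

193 = 1×100 + 1×50 + 4×10 + 3×1
Total coins = 1 + 1 + 4 + 3 = 9

9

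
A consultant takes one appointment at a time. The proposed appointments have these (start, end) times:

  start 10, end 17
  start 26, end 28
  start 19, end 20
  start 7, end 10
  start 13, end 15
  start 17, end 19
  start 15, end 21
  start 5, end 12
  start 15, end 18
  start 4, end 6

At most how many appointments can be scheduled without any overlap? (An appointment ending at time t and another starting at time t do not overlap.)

6

Greedy by earliest finish: after sorting by end time, pick each interval compatible with the last pick.
By end time: (4,6), (7,10), (5,12), (13,15), (10,17), (15,18), (17,19), (19,20), (15,21), (26,28).
Pick (4,6); next start ≥ 6 → (7,10); next start ≥ 10 → (13,15); next start ≥ 15 → (15,18); next start ≥ 18 → (19,20); next start ≥ 20 → (26,28).
Selected 6 appointments.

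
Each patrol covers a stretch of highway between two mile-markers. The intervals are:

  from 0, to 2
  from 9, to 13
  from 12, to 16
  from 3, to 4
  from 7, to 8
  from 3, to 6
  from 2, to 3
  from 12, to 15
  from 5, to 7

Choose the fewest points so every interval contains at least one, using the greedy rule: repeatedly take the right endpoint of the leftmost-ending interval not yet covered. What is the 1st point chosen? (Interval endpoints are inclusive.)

By right end: [0,2]  [2,3]  [3,4]  [3,6]  [5,7]  [7,8]  [9,13]  [12,15]  [12,16]
[0,2] uncovered → point at 2; [3,4] uncovered → point at 4; [5,7] uncovered → point at 7; [9,13] uncovered → point at 13.
Points: 2, 4, 7, 13 (4 total).

2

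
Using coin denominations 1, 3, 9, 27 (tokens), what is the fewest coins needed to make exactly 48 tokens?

48 − 1×27→21 − 2×9→3 − 1×3→0
Total coins = 1 + 2 + 1 = 4

4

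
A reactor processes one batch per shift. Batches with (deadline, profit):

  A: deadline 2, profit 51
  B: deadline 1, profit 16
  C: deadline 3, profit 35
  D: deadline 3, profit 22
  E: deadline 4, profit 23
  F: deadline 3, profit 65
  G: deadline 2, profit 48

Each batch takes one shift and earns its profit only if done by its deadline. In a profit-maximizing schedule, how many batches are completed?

By profit: F(d3,65), A(d2,51), G(d2,48), C(d3,35), E(d4,23), D(d3,22), B(d1,16)
F→slot 3; A→slot 2; G→slot 1; C skipped; E→slot 4; D skipped; B skipped.
4 of 7 scheduled.

4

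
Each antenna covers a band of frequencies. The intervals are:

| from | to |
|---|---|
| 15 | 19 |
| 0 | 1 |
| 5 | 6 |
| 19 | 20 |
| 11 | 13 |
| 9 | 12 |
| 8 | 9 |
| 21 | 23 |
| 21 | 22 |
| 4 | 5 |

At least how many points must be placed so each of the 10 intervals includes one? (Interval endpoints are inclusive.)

Process intervals by earliest right end; each time one isn't hit yet, stab at its right endpoint.
Sorted: [0,1] [4,5] [5,6] [8,9] [9,12] [11,13] [15,19] [19,20] [21,22] [21,23]
{[0,1]} hit by 1; {[4,5],[5,6]} hit by 5; {[8,9],[9,12]} hit by 9; {[11,13]} hit by 13; {[15,19],[19,20]} hit by 19; {[21,22],[21,23]} hit by 22.
Points: 1, 5, 9, 13, 19, 22 (6 total).

6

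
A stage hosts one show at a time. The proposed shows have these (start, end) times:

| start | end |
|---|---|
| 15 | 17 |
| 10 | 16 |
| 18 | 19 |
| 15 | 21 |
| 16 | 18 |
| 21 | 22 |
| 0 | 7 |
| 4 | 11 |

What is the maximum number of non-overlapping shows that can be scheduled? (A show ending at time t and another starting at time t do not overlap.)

Greedy by earliest finish: after sorting by end time, pick each interval compatible with the last pick.
By end time: (0,7), (4,11), (10,16), (15,17), (16,18), (18,19), (15,21), (21,22).
Pick (0,7); next start ≥ 7 → (10,16); next start ≥ 16 → (16,18); next start ≥ 18 → (18,19); next start ≥ 19 → (21,22).
Selected 5 shows.

5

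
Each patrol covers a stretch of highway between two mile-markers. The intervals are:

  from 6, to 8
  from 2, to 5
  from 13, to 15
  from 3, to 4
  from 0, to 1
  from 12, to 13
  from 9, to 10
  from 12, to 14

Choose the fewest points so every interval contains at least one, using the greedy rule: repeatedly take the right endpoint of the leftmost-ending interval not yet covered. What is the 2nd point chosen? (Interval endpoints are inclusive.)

Sort by right endpoint; whenever an interval is uncovered, place a point at its right end.
By right end: [0,1]  [3,4]  [2,5]  [6,8]  [9,10]  [12,13]  [12,14]  [13,15]
[0,1] uncovered → point at 1; [3,4] uncovered → point at 4; [6,8] uncovered → point at 8; [9,10] uncovered → point at 10; [12,13] uncovered → point at 13.
Points: 1, 4, 8, 10, 13 (5 total).

4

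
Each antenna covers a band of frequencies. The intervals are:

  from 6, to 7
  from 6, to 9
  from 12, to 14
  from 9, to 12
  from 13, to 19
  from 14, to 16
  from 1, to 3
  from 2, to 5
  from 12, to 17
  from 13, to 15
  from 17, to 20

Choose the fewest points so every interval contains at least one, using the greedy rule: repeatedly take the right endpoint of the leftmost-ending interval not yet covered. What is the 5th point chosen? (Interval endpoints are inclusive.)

20

Sort by right endpoint; whenever an interval is uncovered, place a point at its right end.
By right end: [1,3]  [2,5]  [6,7]  [6,9]  [9,12]  [12,14]  [13,15]  [14,16]  [12,17]  [13,19]  [17,20]
[1,3] uncovered → point at 3; [6,7] uncovered → point at 7; [9,12] uncovered → point at 12; [13,15] uncovered → point at 15; [17,20] uncovered → point at 20.
Points: 3, 7, 12, 15, 20 (5 total).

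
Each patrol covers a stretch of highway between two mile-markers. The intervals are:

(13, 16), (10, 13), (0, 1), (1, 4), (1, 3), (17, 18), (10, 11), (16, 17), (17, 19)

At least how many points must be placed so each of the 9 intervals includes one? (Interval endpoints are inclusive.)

4

By right end: [0,1]  [1,3]  [1,4]  [10,11]  [10,13]  [13,16]  [16,17]  [17,18]  [17,19]
[0,1] uncovered → point at 1; [10,11] uncovered → point at 11; [13,16] uncovered → point at 16; [17,18] uncovered → point at 18.
Points: 1, 11, 16, 18 (4 total).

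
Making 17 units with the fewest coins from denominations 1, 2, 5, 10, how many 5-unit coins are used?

17 = 1×10 + 1×5 + 1×2
Count of 5: 1

1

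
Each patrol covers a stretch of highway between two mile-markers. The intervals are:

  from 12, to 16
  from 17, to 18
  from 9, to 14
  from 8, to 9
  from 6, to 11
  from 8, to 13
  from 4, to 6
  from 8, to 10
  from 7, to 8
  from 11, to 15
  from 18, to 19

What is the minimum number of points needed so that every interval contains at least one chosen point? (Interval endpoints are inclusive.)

Process intervals by earliest right end; each time one isn't hit yet, stab at its right endpoint.
Sorted: [4,6] [7,8] [8,9] [8,10] [6,11] [8,13] [9,14] [11,15] [12,16] [17,18] [18,19]
{[4,6]} hit by 6; {[7,8],[8,9],[8,10],[6,11],[8,13]} hit by 8; {[9,14],[11,15],[12,16]} hit by 14; {[17,18],[18,19]} hit by 18.
Points: 6, 8, 14, 18 (4 total).

4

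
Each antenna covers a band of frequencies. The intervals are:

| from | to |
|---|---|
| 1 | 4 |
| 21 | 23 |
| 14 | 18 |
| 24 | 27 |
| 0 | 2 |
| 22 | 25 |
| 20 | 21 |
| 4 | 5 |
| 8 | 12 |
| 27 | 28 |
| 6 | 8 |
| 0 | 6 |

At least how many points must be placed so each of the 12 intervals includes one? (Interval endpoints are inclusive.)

7

By right end: [0,2]  [1,4]  [4,5]  [0,6]  [6,8]  [8,12]  [14,18]  [20,21]  [21,23]  [22,25]  [24,27]  [27,28]
[0,2] uncovered → point at 2; [4,5] uncovered → point at 5; [6,8] uncovered → point at 8; [14,18] uncovered → point at 18; [20,21] uncovered → point at 21; [22,25] uncovered → point at 25; [27,28] uncovered → point at 28.
Points: 2, 5, 8, 18, 21, 25, 28 (7 total).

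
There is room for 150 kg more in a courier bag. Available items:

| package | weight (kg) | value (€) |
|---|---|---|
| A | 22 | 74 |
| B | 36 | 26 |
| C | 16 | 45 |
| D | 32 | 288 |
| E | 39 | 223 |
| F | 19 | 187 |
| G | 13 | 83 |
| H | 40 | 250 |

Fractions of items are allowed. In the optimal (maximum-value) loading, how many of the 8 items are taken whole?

5

Greedy by value/weight ratio, highest first.
Order: F (187/19=9.84) > D (288/32=9.00) > G (83/13=6.38) > H (250/40=6.25) > E (223/39=5.72) > A (74/22=3.36) > C (45/16=2.81) > B (26/36=0.72)
Fill: take F (19 @ 187) → take D (32 @ 288) → take G (13 @ 83) → take H (40 @ 250) → take E (39 @ 223) → take 7/22 of A → 23.55; 150/150 used.
5 item(s) taken whole; one partial (take 7/22 of A).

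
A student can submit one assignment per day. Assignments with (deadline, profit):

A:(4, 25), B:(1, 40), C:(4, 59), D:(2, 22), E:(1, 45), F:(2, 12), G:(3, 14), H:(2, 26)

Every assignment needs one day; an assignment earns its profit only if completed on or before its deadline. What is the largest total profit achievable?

Profit order: C=59 E=45 B=40 H=26 A=25 D=22 G=14 F=12
Assign: C→slot 4, E→slot 1, B skipped, H→slot 2, A→slot 3, D skipped, G skipped, F skipped.
Slots: [1:E] [2:H] [3:A] [4:C]
Profit = 45 + 26 + 25 + 59 = 155

155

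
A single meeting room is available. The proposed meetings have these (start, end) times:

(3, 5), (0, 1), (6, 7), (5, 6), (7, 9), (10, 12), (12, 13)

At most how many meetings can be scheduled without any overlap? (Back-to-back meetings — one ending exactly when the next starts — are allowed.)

7

Sorted by end: (0,1)  (3,5)  (5,6)  (6,7)  (7,9)  (10,12)  (12,13)
take (0,1); take (3,5); take (5,6); take (6,7); take (7,9); take (10,12); take (12,13).
Selected 7 meetings.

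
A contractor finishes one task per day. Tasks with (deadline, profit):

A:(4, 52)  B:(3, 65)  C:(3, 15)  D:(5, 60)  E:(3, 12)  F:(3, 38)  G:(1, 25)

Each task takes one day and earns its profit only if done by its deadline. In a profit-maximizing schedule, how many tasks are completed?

5

Profit order: B=65 D=60 A=52 F=38 G=25 C=15 E=12
Assign: B→slot 3, D→slot 5, A→slot 4, F→slot 2, G→slot 1, C skipped, E skipped.
Slots: [1:G] [2:F] [3:B] [4:A] [5:D]
5 of 7 scheduled.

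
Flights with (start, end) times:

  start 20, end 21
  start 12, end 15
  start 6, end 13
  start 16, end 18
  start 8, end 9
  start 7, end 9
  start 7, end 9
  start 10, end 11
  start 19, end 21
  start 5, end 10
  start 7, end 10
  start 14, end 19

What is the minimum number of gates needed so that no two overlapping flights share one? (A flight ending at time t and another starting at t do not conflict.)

6

starts: [5, 6, 7, 7, 7, 8, 10, 12, 14, 16, 19, 20]
ends:   [9, 9, 9, 10, 10, 11, 13, 15, 18, 19, 21, 21]
s5→1 s6→2 s7→3 s7→4 s7→5 s8→6  — peak 6.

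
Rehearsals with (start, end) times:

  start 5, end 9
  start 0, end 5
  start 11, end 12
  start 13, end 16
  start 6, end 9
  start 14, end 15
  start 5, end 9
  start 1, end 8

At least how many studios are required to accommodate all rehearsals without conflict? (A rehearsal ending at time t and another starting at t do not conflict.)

4

starts: [0, 1, 5, 5, 6, 11, 13, 14]
ends:   [5, 8, 9, 9, 9, 12, 15, 16]
s0→1 s1→2 e5→1 s5→2 s5→3 s6→4  — peak 4.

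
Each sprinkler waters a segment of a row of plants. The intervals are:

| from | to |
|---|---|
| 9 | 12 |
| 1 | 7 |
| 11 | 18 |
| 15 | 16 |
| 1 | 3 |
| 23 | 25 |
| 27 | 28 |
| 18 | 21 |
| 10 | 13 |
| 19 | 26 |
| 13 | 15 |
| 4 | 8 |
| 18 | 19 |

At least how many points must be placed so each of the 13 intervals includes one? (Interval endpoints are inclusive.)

7

Process intervals by earliest right end; each time one isn't hit yet, stab at its right endpoint.
Sorted: [1,3] [1,7] [4,8] [9,12] [10,13] [13,15] [15,16] [11,18] [18,19] [18,21] [23,25] [19,26] [27,28]
{[1,3],[1,7]} hit by 3; {[4,8]} hit by 8; {[9,12],[10,13]} hit by 12; {[13,15],[15,16],[11,18]} hit by 15; {[18,19],[18,21]} hit by 19; {[23,25],[19,26]} hit by 25; {[27,28]} hit by 28.
Points: 3, 8, 12, 15, 19, 25, 28 (7 total).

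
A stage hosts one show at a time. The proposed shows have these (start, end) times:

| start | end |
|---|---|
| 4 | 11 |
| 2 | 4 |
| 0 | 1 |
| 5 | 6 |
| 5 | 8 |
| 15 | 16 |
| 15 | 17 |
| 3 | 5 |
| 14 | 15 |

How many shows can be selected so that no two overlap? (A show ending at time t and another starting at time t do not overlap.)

5

Order by finish time; keep every interval that doesn't clash with the previous kept one.
By end time: (0,1), (2,4), (3,5), (5,6), (5,8), (4,11), (14,15), (15,16), (15,17).
Pick (0,1); next start ≥ 1 → (2,4); next start ≥ 4 → (5,6); next start ≥ 6 → (14,15); next start ≥ 15 → (15,16).
Selected 5 shows.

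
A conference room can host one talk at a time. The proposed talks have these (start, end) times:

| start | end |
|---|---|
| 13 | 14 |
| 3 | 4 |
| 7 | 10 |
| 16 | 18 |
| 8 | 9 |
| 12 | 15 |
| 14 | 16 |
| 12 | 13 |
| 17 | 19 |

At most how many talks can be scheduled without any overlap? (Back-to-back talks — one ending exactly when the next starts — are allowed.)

Sorted by end: (3,4)  (8,9)  (7,10)  (12,13)  (13,14)  (12,15)  (14,16)  (16,18)  (17,19)
take (3,4); take (8,9); take (12,13); take (13,14); take (14,16); take (16,18).
Selected 6 talks.

6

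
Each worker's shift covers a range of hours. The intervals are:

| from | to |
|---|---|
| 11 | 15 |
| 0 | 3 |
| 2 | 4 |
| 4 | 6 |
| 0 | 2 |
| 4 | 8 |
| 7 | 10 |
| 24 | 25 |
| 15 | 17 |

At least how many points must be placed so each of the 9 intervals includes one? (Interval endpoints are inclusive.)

Process intervals by earliest right end; each time one isn't hit yet, stab at its right endpoint.
By right end: [0,2]  [0,3]  [2,4]  [4,6]  [4,8]  [7,10]  [11,15]  [15,17]  [24,25]
[0,2] uncovered → point at 2; [4,6] uncovered → point at 6; [7,10] uncovered → point at 10; [11,15] uncovered → point at 15; [24,25] uncovered → point at 25.
Points: 2, 6, 10, 15, 25 (5 total).

5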